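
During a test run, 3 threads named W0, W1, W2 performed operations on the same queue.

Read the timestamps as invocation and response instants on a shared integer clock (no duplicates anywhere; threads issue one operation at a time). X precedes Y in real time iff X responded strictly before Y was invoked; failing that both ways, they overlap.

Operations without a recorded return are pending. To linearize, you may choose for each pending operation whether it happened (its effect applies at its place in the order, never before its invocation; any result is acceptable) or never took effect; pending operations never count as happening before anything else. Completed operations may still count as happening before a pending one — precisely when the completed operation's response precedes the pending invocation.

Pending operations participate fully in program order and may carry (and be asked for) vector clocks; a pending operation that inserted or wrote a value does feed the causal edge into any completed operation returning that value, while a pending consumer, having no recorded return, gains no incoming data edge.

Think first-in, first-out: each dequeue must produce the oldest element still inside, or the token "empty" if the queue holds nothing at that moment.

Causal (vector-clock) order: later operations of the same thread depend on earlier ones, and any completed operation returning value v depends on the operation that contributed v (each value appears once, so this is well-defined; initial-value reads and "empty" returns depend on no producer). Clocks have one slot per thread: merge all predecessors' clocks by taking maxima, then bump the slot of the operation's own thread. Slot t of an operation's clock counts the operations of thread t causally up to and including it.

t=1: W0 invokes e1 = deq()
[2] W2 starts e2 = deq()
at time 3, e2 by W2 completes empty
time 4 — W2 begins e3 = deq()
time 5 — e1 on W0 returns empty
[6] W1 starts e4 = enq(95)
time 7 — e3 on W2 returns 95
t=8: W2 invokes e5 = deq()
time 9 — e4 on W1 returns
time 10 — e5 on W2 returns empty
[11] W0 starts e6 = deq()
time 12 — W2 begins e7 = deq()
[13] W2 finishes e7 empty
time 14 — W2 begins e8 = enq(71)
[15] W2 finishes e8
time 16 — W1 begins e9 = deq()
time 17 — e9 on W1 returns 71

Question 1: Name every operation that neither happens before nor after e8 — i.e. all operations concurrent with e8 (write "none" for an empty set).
e6

e8 runs from 14 to 15; window-overlapping ops are concurrent
e1 [1,5]: before
e2 [2,3]: before
e3 [4,7]: before
e4 [6,9]: before
e5 [8,10]: before
e6 [11,…): concurrent
e7 [12,13]: before
e9 [16,17]: after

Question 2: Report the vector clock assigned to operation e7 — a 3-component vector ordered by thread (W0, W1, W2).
(0, 1, 4)

root op e2, invoked 2: fresh clock plus W2's own tick → (0, 0, 1)
root op e4, invoked 6: fresh clock plus W1's own tick → (0, 1, 0)
root op e1, invoked 1: fresh clock plus W0's own tick → (1, 0, 0)
from VC(e1)=(1, 0, 0), e6 (invoked 11) maxes components and bumps W0 → (2, 0, 0)
from VC(e2)=(0, 0, 1), VC(e4)=(0, 1, 0), e3 (invoked 4) maxes components and bumps W2 → (0, 1, 2)
from VC(e3)=(0, 1, 2), e5 (invoked 8) maxes components and bumps W2 → (0, 1, 3)
from VC(e5)=(0, 1, 3), e7 (invoked 12) maxes components and bumps W2 → (0, 1, 4)
from VC(e7)=(0, 1, 4), e8 (invoked 14) maxes components and bumps W2 → (0, 1, 5)
from VC(e4)=(0, 1, 0), VC(e8)=(0, 1, 5), e9 (invoked 16) maxes components and bumps W1 → (0, 2, 5)
target: VC(e7) = (0, 1, 4)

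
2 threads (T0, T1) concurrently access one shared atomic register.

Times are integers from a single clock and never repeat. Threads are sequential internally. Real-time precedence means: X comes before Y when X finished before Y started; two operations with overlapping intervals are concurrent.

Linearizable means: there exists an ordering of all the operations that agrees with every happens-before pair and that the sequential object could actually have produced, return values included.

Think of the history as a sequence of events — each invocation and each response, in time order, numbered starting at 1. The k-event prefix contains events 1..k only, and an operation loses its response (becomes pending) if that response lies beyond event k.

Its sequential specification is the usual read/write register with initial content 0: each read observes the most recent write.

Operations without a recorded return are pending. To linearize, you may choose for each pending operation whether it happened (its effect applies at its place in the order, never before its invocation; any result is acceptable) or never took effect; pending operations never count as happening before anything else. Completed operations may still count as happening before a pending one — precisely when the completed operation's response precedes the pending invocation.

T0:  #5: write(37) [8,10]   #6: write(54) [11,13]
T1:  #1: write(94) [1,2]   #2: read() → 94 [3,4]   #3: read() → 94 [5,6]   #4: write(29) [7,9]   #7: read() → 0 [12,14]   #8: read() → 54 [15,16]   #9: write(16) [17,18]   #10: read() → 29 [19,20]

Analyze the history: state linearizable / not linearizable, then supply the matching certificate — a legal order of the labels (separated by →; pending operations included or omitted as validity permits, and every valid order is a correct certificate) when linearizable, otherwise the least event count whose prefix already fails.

not linearizable — minimal violating prefix: 14 events

cut after 13 events: linearizable; cut after 14 events (#7 responds, time 14): not linearizable
checked exhaustively: 4 real-time-consistent orders of 7 completed operations, zero legal atomic register replays
e.g. #1, #2, #3, #4, #5, #6, #7: illegal at step 7, since #7 read() → 0 cannot apply there
e.g. #1, #2, #3, #4, #5, #7, #6: illegal at step 6, since #7 read() → 0 cannot apply there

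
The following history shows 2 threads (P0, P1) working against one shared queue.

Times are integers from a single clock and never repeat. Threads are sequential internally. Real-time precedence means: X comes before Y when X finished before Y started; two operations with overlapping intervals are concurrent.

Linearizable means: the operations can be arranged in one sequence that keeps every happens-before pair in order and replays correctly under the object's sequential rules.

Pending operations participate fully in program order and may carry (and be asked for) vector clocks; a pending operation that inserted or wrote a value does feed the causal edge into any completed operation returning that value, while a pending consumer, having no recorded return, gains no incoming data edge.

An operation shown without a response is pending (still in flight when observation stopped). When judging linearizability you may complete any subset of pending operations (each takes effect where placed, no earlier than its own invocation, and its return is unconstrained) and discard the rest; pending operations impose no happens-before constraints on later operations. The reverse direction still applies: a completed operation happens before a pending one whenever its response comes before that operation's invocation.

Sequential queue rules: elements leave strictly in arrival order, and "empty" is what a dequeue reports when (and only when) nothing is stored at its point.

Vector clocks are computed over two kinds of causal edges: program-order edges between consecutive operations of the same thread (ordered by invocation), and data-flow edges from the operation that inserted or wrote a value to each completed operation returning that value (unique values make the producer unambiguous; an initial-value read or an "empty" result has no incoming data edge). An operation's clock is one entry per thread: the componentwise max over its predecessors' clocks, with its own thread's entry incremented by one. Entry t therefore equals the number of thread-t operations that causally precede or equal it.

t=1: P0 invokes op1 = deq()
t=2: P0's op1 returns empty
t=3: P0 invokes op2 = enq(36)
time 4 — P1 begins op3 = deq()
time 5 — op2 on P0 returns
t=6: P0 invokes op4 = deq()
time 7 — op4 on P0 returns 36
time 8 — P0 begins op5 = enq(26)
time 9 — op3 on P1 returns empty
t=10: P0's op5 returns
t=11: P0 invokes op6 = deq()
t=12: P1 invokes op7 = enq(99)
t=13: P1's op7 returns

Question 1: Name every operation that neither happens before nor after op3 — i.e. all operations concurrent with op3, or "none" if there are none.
overlap test against op3 [4,9]: concurrent iff the interval meets 4..9
op1 [1,2]: before
op2 [3,5]: concurrent
op4 [6,7]: concurrent
op5 [8,10]: concurrent
op6 [11,…): after
op7 [12,13]: after

op2, op4, op5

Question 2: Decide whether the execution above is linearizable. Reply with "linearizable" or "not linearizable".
witness order: op1, op2, op4, op3, op5, op6, op7
after step 1 (op1 deq() → empty): queue <>
after step 2 (op2 enq(36)): queue <36>
after step 3 (op4 deq() → 36): queue <>
after step 4 (op3 deq() → empty): queue <>
after step 5 (op5 enq(26)): queue <26>
after step 6 (op6 deq() (pending, included)): queue <>
after step 7 (op7 enq(99)): queue <99>

linearizable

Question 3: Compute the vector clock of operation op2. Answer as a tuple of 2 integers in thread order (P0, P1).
root op op3, invoked 4: fresh clock plus P1's own tick → (0, 1)
root op op1, invoked 1: fresh clock plus P0's own tick → (1, 0)
invoked at 12, op7 merges VC(op3)=(0, 1) and bumps P1's slot → (0, 2)
invoked at 3, op2 merges VC(op1)=(1, 0) and bumps P0's slot → (2, 0)
invoked at 6, op4 merges VC(op2)=(2, 0) and bumps P0's slot → (3, 0)
invoked at 8, op5 merges VC(op4)=(3, 0) and bumps P0's slot → (4, 0)
invoked at 11, op6 merges VC(op5)=(4, 0) and bumps P0's slot → (5, 0)
target: VC(op2) = (2, 0)

(2, 0)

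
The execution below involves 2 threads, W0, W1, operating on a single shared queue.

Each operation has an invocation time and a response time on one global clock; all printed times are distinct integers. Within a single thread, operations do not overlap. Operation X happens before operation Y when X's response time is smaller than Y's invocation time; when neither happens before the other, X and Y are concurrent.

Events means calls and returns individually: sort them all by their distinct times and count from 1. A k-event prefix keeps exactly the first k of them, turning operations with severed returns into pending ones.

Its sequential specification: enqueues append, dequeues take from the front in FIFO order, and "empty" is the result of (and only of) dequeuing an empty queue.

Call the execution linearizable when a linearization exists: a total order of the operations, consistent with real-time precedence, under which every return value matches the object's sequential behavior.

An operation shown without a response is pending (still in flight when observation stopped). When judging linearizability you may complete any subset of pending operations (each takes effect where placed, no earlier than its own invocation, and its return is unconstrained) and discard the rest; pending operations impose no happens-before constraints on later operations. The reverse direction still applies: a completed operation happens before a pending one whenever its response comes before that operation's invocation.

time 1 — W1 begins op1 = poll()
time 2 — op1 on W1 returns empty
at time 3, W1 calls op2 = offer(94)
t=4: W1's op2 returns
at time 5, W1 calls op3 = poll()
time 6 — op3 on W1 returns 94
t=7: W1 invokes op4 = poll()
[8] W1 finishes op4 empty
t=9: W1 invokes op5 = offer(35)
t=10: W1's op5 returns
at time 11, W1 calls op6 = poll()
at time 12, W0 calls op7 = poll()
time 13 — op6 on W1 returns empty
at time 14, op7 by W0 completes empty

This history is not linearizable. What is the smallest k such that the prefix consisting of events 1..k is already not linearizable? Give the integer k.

a valid linearization of events 1..13 exists, for instance op1, op2, op3, op4, op5, op7, op6:
after step 1 (op1 poll() → empty): queue <>
after step 2 (op2 offer(94)): queue <94>
after step 3 (op3 poll() → 94): queue <>
after step 4 (op4 poll() → empty): queue <>
after step 5 (op5 offer(35)): queue <35>
after step 6 (op7 poll() (pending, included)): queue <>
after step 7 (op6 poll() → empty): queue <>
include event 14 — op7 responding at 14 — and every candidate order breaks
take op1, op2, op3, op4, op5, op6, op7: step 6 already fails, because op6 poll() → empty cannot occur there
take op1, op2, op3, op4, op5, op7, op6: step 6 already fails, because op7 poll() → empty cannot occur there

14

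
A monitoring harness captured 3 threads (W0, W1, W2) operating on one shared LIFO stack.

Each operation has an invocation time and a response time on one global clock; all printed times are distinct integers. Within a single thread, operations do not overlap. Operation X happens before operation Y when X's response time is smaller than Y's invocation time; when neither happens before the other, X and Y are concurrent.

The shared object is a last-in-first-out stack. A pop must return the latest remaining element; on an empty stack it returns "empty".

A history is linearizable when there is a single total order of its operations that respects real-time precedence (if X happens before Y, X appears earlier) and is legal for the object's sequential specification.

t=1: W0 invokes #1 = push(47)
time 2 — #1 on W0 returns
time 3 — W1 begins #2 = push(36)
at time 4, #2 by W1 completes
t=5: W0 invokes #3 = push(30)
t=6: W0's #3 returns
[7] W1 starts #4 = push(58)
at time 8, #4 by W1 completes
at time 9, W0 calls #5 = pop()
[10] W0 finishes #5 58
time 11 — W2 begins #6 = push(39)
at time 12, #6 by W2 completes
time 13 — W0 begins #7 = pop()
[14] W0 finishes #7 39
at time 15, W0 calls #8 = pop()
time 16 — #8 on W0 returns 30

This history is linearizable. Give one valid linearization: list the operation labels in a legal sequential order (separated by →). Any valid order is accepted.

after step 1 (#1 push(47)): stack <47>
after step 2 (#2 push(36)): stack <47,36>
after step 3 (#3 push(30)): stack <47,36,30>
after step 4 (#4 push(58)): stack <47,36,30,58>
after step 5 (#5 pop() → 58): stack <47,36,30>
after step 6 (#6 push(39)): stack <47,36,30,39>
after step 7 (#7 pop() → 39): stack <47,36,30>
after step 8 (#8 pop() → 30): stack <47,36>

#1 → #2 → #3 → #4 → #5 → #6 → #7 → #8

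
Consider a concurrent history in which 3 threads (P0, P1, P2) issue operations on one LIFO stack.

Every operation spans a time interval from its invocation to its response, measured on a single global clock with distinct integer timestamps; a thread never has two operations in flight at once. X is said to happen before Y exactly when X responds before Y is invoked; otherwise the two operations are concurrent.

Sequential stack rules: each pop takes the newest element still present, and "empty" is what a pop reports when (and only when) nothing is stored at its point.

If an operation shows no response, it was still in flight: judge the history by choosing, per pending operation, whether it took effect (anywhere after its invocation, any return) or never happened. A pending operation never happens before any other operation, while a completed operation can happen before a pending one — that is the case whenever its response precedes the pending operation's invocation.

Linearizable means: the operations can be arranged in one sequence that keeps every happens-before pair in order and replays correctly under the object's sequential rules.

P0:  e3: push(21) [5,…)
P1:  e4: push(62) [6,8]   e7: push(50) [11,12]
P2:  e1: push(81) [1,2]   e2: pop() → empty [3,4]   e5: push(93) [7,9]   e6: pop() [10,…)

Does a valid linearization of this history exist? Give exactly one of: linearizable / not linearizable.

not linearizable

the violation lands at event 4, e2's response at time 4: events 1..3 linearize, events 1..4 do not
one real-time candidate order over the 2 completed operations — the LIFO stack replay rejects it
sample order e1, e2 stalls at step 2 — e2 pop() → empty has no legal effect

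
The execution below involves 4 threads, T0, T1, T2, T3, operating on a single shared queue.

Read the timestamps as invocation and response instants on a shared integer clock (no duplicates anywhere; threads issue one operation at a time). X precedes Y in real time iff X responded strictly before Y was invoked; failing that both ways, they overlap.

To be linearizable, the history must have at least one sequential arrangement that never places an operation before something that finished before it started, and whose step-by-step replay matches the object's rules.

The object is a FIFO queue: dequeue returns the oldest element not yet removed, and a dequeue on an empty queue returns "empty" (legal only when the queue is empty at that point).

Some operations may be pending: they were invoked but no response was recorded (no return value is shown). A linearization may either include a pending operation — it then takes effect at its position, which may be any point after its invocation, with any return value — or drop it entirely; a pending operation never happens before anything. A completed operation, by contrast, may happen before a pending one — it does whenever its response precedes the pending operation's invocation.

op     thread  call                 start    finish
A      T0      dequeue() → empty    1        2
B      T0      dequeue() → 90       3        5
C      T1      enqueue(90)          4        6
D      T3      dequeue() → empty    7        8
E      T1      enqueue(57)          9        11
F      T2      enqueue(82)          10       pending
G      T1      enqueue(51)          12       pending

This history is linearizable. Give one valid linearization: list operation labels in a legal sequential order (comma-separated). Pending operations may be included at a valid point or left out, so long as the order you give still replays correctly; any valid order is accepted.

A, C, B, D, E

1. A dequeue() → empty, leaving queue <>
2. C enqueue(90), leaving queue <90>
3. B dequeue() → 90, leaving queue <>
4. D dequeue() → empty, leaving queue <>
5. E enqueue(57), leaving queue <57>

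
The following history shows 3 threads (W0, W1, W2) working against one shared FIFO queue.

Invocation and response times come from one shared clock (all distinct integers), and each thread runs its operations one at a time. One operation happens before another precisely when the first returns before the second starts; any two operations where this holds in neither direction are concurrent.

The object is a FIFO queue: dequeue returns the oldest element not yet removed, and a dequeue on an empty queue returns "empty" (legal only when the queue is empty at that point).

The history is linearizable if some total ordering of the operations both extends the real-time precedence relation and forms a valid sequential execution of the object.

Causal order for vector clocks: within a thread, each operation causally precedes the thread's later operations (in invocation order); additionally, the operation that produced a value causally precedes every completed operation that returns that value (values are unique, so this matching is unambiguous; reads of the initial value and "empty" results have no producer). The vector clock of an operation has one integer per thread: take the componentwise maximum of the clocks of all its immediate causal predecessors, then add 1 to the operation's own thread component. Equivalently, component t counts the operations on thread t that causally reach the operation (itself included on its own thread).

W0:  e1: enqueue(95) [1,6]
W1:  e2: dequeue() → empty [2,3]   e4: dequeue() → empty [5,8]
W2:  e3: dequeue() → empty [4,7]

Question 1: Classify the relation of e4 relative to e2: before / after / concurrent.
Answer: after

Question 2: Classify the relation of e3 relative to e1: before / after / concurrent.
Answer: concurrent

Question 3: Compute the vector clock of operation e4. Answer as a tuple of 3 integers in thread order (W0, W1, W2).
Answer: (0, 2, 0)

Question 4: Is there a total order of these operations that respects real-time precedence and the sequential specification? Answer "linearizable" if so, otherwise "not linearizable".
a witness: e2, e3, e4, e1
after step 1 (e2 dequeue() → empty): queue <>
after step 2 (e3 dequeue() → empty): queue <>
after step 3 (e4 dequeue() → empty): queue <>
after step 4 (e1 enqueue(95)): queue <95>

linearizable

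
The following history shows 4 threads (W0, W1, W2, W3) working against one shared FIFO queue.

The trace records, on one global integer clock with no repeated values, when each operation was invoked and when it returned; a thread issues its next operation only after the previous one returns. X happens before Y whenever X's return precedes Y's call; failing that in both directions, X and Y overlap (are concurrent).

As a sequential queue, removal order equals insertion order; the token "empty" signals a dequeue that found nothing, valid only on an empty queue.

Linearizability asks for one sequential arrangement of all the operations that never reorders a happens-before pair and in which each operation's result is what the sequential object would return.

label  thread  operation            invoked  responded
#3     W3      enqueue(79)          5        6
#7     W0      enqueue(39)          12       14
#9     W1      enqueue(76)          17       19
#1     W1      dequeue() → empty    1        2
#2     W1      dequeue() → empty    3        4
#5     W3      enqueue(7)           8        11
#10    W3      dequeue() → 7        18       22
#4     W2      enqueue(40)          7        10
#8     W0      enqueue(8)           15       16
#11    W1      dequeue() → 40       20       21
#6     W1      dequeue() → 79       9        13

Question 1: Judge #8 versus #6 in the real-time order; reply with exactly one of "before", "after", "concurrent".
after

#8 spans [15,16], #6 spans [9,13]
resp(#6)=13 < inv(#8)=15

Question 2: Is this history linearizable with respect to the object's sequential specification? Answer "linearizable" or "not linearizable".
linearizable

witness order: #1, #2, #3, #4, #5, #6, #7, #8, #9, #11, #10
1. #1 dequeue() → empty, leaving queue <>
2. #2 dequeue() → empty, leaving queue <>
3. #3 enqueue(79), leaving queue <79>
4. #4 enqueue(40), leaving queue <79,40>
5. #5 enqueue(7), leaving queue <79,40,7>
6. #6 dequeue() → 79, leaving queue <40,7>
7. #7 enqueue(39), leaving queue <40,7,39>
8. #8 enqueue(8), leaving queue <40,7,39,8>
9. #9 enqueue(76), leaving queue <40,7,39,8,76>
10. #11 dequeue() → 40, leaving queue <7,39,8,76>
11. #10 dequeue() → 7, leaving queue <39,8,76>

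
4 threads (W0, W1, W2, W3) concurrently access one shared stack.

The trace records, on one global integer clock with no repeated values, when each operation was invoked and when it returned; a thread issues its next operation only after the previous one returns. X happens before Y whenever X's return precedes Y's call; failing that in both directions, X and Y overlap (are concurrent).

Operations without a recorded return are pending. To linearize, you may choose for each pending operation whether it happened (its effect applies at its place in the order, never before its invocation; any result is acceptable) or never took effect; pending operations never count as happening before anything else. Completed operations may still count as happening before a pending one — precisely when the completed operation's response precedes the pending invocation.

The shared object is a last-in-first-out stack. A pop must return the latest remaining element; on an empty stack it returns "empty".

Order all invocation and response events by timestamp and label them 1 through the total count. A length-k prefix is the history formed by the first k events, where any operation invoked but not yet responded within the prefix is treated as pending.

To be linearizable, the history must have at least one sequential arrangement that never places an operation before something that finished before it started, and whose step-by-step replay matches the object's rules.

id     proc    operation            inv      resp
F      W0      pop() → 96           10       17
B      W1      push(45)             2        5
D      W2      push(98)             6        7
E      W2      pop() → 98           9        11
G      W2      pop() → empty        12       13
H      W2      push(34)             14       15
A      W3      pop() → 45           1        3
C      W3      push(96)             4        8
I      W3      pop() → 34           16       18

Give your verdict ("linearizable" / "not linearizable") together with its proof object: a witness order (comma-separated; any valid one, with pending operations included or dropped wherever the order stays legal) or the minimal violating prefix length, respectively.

linearizable — witness: B, A, C, D, E, F, G, H, I

step 1: B push(45) — stack <45>
step 2: A pop() → 45 — stack <>
step 3: C push(96) — stack <96>
step 4: D push(98) — stack <96,98>
step 5: E pop() → 98 — stack <96>
step 6: F pop() → 96 — stack <>
step 7: G pop() → empty — stack <>
step 8: H push(34) — stack <34>
step 9: I pop() → 34 — stack <>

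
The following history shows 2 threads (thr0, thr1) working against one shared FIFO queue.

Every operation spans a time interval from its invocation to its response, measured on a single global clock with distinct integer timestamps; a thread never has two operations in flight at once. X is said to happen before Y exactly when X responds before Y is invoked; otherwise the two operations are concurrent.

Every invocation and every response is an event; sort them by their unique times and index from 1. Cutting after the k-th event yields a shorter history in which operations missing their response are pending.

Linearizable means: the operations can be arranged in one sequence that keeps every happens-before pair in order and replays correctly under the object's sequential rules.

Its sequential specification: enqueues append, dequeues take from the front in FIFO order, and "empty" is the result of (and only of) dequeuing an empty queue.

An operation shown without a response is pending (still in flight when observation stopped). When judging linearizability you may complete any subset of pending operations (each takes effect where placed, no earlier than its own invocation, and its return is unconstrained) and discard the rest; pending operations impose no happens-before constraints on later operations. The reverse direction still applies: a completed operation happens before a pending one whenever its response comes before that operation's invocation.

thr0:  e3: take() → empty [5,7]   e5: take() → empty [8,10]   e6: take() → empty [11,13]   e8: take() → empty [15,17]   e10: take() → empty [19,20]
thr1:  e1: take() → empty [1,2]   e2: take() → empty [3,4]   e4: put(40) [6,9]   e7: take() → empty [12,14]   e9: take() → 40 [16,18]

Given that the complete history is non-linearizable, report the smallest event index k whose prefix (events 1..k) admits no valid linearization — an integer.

events 1..13 are still linearizable — one witness is e1, e2, e3, e5, e4, e7, e6:
step 1: e1 take() → empty — queue <>
step 2: e2 take() → empty — queue <>
step 3: e3 take() → empty — queue <>
step 4: e5 take() → empty — queue <>
step 5: e4 put(40) — queue <40>
step 6: e7 take() (pending, included) — queue <>
step 7: e6 take() → empty — queue <>
with event 14 included (e7 responding at time 14), all real-time-consistent orders fail
for example e1, e2, e3, e4, e5, e6, e7 fails at step 5: e5 take() → empty is not legal there
for example e1, e2, e3, e4, e5, e7, e6 fails at step 5: e5 take() → empty is not legal there

14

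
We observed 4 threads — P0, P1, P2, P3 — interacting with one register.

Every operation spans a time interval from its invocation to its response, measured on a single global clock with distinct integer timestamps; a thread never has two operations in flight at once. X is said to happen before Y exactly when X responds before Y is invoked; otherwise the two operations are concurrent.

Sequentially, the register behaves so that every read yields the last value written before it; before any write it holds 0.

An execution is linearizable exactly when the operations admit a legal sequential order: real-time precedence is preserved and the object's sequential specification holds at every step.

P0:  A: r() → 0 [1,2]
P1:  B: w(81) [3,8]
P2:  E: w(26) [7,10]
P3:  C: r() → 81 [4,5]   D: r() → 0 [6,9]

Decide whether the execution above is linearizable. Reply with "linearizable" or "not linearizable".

cut after 8 events: linearizable; cut after 9 events (D responds, time 9): not linearizable
real-time-consistent orders of the 4 completed operations: 3 — all fail the register replay
no completion choice of the 1 pending operation (E) rescues it — every subset was tried
for example A, B, C, D (pending dropped) fails at step 4: D r() → 0 is not legal there
for example A, C, B, D (pending dropped) fails at step 2: C r() → 81 is not legal there

not linearizable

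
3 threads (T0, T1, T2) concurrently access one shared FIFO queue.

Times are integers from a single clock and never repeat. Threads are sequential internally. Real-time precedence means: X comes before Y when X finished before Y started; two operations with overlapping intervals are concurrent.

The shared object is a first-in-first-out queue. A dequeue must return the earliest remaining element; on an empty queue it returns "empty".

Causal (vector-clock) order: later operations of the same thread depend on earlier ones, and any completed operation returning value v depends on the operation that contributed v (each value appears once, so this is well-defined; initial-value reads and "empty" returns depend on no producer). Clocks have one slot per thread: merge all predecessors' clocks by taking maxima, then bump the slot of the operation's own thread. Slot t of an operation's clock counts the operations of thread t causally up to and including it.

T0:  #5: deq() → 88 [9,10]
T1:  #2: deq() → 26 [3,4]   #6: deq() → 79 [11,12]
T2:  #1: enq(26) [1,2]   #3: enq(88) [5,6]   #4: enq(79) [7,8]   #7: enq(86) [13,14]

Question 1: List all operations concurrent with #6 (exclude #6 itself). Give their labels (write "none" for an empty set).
Answer: none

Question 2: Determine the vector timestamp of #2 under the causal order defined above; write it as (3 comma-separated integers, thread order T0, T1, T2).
Answer: (0, 1, 1)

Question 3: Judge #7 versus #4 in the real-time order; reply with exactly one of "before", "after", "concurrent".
Answer: after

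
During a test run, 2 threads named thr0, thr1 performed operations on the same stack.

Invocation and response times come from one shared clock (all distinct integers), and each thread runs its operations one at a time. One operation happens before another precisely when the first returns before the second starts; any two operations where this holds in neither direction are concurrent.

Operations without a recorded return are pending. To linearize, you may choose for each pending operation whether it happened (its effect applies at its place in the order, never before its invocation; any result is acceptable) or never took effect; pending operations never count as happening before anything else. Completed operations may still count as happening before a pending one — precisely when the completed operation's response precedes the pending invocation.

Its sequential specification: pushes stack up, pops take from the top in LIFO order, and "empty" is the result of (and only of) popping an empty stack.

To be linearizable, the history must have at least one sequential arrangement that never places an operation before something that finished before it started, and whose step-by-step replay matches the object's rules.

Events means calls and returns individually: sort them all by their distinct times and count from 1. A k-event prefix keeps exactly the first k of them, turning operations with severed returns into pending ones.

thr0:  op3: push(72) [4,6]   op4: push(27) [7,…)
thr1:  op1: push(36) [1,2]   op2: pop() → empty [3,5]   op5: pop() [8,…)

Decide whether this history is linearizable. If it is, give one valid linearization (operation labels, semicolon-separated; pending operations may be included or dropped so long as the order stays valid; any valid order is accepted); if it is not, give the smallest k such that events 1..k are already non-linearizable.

through event 4 a valid linearization exists; event 5 (op2 responding at time 5) ends that
the completed operations (2 total) allow one real-time order; the stack replay rejects it
no completion choice of the 1 pending operation (op3) rescues it — every subset was tried
e.g. op1, op2 (pending dropped): illegal at step 2, since op2 pop() → empty cannot apply there

not linearizable — minimal violating prefix: 5 events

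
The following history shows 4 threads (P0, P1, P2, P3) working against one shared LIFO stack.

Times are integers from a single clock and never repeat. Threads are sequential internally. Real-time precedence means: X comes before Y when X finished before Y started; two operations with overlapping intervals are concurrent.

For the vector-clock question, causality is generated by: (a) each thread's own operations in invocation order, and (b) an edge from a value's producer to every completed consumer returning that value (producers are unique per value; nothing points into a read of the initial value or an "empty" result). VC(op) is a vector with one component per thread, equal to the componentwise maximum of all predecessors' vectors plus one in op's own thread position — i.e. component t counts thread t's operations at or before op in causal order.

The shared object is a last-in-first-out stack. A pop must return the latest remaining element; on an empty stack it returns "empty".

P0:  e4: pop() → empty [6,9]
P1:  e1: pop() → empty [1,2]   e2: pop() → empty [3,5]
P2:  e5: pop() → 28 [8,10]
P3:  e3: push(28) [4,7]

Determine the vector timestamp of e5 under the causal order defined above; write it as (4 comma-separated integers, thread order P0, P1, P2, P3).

e3 (invocation 4): nothing precedes it; P3's component alone gives (0, 0, 0, 1)
e1 (invocation 1): nothing precedes it; P1's component alone gives (0, 1, 0, 0)
e4 (invocation 6): nothing precedes it; P0's component alone gives (1, 0, 0, 0)
e5 (invocation 8): componentwise max over VC(e3)=(0, 0, 0, 1), +1 at P2, giving (0, 0, 1, 1)
e2 (invocation 3): componentwise max over VC(e1)=(0, 1, 0, 0), +1 at P1, giving (0, 2, 0, 0)
target: VC(e5) = (0, 0, 1, 1)

(0, 0, 1, 1)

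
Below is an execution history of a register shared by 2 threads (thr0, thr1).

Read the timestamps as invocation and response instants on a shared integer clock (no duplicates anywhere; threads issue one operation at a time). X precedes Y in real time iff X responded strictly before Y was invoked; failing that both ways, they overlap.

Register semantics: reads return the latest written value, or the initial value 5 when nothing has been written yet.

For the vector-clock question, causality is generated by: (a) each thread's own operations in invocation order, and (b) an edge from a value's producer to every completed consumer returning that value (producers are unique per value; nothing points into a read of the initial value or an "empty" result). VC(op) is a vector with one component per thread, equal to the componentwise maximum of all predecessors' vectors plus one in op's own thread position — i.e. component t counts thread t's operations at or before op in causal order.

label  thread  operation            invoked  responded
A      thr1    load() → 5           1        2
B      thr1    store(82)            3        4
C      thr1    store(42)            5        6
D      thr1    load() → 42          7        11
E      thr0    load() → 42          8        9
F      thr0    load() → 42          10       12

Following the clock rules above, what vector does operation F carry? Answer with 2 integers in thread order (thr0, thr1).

(2, 3)

root op A, invoked 1: fresh clock plus thr1's own tick → (0, 1)
VC(B, invoked at 3): max of VC(A)=(0, 1), then +1 on thread thr1 → (0, 2)
VC(C, invoked at 5): max of VC(B)=(0, 2), then +1 on thread thr1 → (0, 3)
VC(D, invoked at 7): max of VC(C)=(0, 3), then +1 on thread thr1 → (0, 4)
VC(E, invoked at 8): max of VC(C)=(0, 3), then +1 on thread thr0 → (1, 3)
VC(F, invoked at 10): max of VC(C)=(0, 3), VC(E)=(1, 3), then +1 on thread thr0 → (2, 3)
target: VC(F) = (2, 3)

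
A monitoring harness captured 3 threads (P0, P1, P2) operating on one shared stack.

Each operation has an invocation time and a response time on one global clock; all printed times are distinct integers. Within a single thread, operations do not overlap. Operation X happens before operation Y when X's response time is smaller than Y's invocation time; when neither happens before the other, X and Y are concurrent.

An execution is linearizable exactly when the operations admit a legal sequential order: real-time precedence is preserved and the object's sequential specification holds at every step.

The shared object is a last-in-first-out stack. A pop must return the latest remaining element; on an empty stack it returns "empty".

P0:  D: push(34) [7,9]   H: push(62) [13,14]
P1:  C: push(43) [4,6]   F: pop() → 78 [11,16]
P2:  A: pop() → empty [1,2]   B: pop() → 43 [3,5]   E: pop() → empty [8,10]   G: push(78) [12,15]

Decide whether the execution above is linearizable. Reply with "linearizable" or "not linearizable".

a witness: A, C, B, E, D, G, F, H
step 1: A pop() → empty — stack <>
step 2: C push(43) — stack <43>
step 3: B pop() → 43 — stack <>
step 4: E pop() → empty — stack <>
step 5: D push(34) — stack <34>
step 6: G push(78) — stack <34,78>
step 7: F pop() → 78 — stack <34>
step 8: H push(62) — stack <34,62>

linearizable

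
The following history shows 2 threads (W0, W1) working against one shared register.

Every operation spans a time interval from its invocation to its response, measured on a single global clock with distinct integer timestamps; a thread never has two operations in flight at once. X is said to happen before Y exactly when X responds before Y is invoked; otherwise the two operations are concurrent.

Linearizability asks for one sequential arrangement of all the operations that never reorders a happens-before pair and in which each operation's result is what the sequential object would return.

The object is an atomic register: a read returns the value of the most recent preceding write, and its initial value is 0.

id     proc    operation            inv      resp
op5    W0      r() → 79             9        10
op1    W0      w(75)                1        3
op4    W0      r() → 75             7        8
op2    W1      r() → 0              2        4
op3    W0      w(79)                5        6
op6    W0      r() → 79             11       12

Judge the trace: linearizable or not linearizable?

events 1..7 are fine; event 8 — the response of op4 at time 8 — makes the prefix non-linearizable
every one of the 2 real-time-consistent orders over 4 completed register ops fails the sequential spec
take op1, op2, op3, op4: step 2 already fails, because op2 r() → 0 cannot occur there
take op2, op1, op3, op4: step 4 already fails, because op4 r() → 75 cannot occur there

not linearizable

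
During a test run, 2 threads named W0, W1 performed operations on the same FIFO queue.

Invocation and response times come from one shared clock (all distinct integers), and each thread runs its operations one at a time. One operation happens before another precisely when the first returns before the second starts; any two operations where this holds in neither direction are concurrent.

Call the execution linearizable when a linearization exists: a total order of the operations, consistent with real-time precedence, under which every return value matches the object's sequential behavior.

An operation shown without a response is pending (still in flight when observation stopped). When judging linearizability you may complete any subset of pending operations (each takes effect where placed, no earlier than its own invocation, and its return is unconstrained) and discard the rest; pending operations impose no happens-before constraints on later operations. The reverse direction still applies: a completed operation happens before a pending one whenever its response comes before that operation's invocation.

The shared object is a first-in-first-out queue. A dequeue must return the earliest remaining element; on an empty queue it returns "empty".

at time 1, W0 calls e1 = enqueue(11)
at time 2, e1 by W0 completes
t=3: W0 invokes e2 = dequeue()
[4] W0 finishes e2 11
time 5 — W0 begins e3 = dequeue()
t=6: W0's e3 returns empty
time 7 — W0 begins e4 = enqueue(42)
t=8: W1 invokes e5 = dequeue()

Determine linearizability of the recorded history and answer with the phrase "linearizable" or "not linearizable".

witness order: e1, e2, e3
step 1: e1 enqueue(11) — queue <11>
step 2: e2 dequeue() → 11 — queue <>
step 3: e3 dequeue() → empty — queue <>

linearizable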